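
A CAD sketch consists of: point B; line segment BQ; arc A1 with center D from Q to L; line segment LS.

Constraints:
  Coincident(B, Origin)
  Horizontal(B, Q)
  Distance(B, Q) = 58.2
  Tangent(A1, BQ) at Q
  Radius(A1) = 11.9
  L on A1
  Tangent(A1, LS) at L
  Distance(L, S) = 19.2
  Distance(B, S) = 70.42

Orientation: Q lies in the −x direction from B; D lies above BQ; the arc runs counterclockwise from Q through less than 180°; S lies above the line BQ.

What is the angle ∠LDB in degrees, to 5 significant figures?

51.835°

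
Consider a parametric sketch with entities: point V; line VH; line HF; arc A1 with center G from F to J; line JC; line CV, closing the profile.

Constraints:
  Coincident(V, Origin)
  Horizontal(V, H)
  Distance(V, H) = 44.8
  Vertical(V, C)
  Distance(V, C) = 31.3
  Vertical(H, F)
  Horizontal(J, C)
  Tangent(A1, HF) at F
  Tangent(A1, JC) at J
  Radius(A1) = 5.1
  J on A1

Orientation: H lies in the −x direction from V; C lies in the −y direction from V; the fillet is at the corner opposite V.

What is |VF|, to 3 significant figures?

51.9

V is at the origin; VH is horizontal with |VH| = 44.8 and H on the −x side, so H = (-44.8, 0.00). V and C share the same x with |VC| = 31.3 and C on the −y side, so C = (0.00, -31.3). The virtual corner opposite V is at (-44.8, -31.3). Tangency of A1 to HF means the radius GF is perpendicular to HF and tangency of A1 to JC means the radius GJ is perpendicular to JC, with radius 5.1, so the center G sits 5.1 in from both sides at G = (-39.7, -26.2). That places the tangent points at F = (-44.8, -26.2) on HF and J = (-39.7, -31.3) on JC. Then |VF| = |F − V| = 51.9.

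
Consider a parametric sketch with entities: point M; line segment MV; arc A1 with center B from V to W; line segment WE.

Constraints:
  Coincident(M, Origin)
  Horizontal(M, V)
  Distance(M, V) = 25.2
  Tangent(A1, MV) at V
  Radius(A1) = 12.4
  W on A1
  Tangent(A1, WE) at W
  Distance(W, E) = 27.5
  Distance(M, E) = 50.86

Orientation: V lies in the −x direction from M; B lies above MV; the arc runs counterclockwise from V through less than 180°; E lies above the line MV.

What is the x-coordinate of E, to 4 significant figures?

-28.04

Checks: |BW| = 12.40 ✓; ∠(BW, WE) = 90.00° ✓; |WE| = 27.50 ✓; |ME| = 50.86 ✓.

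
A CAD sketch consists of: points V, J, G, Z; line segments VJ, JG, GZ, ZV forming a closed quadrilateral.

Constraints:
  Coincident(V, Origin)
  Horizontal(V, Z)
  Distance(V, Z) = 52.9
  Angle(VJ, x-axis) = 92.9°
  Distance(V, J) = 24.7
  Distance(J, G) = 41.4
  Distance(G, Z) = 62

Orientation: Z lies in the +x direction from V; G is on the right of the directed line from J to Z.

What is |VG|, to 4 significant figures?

17.74

Checks: |JG| = 41.40 ✓; |GZ| = 62.00 ✓.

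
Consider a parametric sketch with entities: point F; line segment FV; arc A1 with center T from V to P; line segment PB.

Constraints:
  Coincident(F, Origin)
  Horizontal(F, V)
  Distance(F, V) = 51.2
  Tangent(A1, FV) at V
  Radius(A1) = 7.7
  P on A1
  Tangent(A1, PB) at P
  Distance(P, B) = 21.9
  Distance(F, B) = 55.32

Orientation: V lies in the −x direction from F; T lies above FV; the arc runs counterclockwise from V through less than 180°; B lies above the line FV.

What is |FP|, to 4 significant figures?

44.41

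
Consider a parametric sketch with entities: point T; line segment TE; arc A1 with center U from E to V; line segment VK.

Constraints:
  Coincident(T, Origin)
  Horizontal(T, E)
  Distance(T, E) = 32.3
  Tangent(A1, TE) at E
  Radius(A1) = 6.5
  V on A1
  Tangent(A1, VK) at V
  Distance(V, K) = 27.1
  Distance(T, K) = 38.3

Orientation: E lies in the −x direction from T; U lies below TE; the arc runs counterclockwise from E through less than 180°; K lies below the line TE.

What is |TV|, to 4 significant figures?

38.90

Checks: |UV| = 6.500 ✓; ∠(UV, VK) = 90.00° ✓; |VK| = 27.10 ✓; |TK| = 38.30 ✓.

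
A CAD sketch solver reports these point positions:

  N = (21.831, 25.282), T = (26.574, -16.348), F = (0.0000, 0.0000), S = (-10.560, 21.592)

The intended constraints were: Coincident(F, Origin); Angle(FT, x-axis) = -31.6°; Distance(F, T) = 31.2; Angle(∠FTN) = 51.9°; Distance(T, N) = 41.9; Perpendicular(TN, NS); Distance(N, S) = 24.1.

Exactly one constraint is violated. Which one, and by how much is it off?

Distance(N, S) = 24.1 — off by 8.50.

F = (0.00, 0.00) ✓; FT at -31.60° ✓; |FT| = 31.20 ✓; ∠FTN = 51.90° ✓; |TN| = 41.90 ✓; ∠(TN, NS) = 90.00° ✓; |NS| = 32.60 ✗.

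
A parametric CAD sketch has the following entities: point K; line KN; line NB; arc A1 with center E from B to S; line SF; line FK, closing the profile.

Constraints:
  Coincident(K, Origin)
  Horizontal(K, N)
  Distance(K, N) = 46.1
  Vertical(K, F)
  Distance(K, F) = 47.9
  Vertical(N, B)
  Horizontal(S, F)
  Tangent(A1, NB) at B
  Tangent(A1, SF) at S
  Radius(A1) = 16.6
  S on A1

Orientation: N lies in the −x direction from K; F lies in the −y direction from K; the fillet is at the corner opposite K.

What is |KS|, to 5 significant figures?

56.255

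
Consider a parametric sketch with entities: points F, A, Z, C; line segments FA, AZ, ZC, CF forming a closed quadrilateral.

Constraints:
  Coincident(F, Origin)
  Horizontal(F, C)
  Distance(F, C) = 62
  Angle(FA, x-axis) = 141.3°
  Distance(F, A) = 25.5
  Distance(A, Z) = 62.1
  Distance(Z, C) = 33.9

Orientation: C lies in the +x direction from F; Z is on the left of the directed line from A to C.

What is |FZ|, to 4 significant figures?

49.19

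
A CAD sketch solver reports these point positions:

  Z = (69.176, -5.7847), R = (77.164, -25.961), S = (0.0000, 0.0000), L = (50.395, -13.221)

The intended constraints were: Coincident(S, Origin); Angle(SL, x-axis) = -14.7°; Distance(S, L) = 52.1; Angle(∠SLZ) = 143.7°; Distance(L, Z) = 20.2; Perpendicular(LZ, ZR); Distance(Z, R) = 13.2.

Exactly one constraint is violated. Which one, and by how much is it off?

Distance(Z, R) = 13.2 — off by 8.50.

S = (0.00, 0.00) ✓; SL at -14.70° ✓; |SL| = 52.10 ✓; ∠SLZ = 143.7° ✓; |LZ| = 20.20 ✓; ∠(LZ, ZR) = 90.00° ✓; |ZR| = 21.70 ✗.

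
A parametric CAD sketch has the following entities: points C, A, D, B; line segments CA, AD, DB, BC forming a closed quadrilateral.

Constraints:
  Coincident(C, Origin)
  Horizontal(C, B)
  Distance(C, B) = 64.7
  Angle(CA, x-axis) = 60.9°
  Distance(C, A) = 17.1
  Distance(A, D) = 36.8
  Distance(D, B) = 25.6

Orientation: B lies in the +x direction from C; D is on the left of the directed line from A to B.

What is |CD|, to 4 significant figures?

47.99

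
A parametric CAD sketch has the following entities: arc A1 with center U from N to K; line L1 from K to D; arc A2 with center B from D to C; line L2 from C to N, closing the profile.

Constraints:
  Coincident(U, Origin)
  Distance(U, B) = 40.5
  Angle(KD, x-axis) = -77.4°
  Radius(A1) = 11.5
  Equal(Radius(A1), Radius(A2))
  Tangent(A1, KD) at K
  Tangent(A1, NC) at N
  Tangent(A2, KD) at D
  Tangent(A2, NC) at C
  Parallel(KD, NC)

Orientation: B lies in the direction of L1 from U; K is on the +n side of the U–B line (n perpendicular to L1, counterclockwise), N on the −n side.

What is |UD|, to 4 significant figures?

42.10

The slot axis is L1's direction at -77.4°, so u = (cos -77.4°, sin -77.4°) = (0.2181, -0.9759) and n = (−sin -77.4°, cos -77.4°) = (0.9759, 0.2181). U is at the origin and B lies 40.5 along u from U, so B = 40.5·u = (8.835, -39.52). Tangency of A1 to both parallel lines with radius 11.5 puts K and N at U ± 11.5·n: K = (11.22, 2.509), N = (-11.22, -2.509). Equal radii place D and C the same way about B: D = B + 11.5·n = (20.06, -37.02), C = B − 11.5·n = (-2.388, -42.03). Then |UD| = |D − U| = 42.10.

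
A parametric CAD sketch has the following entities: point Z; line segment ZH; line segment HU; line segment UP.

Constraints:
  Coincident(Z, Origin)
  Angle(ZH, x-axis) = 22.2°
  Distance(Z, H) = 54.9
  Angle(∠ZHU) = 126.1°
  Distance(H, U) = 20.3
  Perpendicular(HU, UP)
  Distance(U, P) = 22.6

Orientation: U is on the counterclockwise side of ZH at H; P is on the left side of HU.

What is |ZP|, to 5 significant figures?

56.966

Z is at the origin; ZH runs at 22.2° with length 54.9, so H = 54.9·(cos 22.2°, sin 22.2°) = (50.830, 20.743). ∠ZHU = 126.1°, so HU runs at 22.2° + (180° − 126.1°) = 76.100° from the x-axis; with |HU| = 20.3, U = H + 20.3·(cos 76.100°, sin 76.100°) = (55.707, 40.449). HU ⟂ UP; with |UP| = 22.6 on the left of HU, P = U + 22.6·(-0.97072, 0.24023) = (33.769, 45.878). Then |ZP| = |P − Z| = 56.966.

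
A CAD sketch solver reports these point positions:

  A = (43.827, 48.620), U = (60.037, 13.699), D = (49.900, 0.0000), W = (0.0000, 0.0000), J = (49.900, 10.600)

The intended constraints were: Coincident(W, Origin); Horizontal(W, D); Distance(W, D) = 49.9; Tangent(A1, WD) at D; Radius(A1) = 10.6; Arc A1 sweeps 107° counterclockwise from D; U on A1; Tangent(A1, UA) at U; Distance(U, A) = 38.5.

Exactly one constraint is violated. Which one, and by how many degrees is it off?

Tangent(A1, UA) at U — off by 7.90°.

W = (0.00, 0.00) ✓; W.y = 0.00, D.y = 0.00 ✓; |WD| = 49.90 ✓; ∠(JD, DW) = 90.00° ✓; |JD| = 10.60 ✓; bearing(J→U) − bearing(J→D) = 107.0° ✓; |JU| = 10.60 ✓; ∠(JU, UA) = 82.10° ✗; |UA| = 38.50 ✓.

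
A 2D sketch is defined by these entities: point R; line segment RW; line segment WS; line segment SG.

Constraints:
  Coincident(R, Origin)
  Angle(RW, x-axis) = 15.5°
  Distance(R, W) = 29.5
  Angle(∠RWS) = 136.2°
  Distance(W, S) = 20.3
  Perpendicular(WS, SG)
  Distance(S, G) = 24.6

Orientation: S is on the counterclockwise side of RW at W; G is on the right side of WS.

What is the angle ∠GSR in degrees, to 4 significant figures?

116.1°

R is at the origin; RW runs at 15.5° with length 29.5, so W = 29.5·(cos 15.5°, sin 15.5°) = (28.43, 7.884). ∠RWS = 136.2°, so WS runs at 15.5° + (180° − 136.2°) = 59.30° from the x-axis; with |WS| = 20.3, S = W + 20.3·(cos 59.30°, sin 59.30°) = (38.79, 25.34). The perpendicularity gives SG at right angles to WS; with |SG| = 24.6 on the right of WS, G = S + 24.6·(0.8599, -0.5105) = (59.94, 12.78). Then cos ∠GSR = SG·SR / (|SG||SR|), giving 116.1°.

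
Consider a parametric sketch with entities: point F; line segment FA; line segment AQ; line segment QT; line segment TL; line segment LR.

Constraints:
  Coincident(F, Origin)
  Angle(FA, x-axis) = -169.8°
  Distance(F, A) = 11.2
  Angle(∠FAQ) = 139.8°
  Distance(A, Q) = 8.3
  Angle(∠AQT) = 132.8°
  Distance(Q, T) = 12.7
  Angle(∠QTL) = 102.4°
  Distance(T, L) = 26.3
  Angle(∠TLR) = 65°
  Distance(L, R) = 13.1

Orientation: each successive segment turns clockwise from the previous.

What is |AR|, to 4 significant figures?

20.14

F is at the origin; FA runs at -169.8° with length 11.2, so A = (-11.02, -1.983). ∠FAQ = 139.8° gives AQ at 150.0° from the x-axis; with |AQ| = 8.3, Q = (-18.21, 2.167). ∠AQT = 132.8° gives QT at 102.8° from the x-axis; with |QT| = 12.7, T = (-21.02, 14.55). ∠QTL = 102.4° gives TL at 25.20° from the x-axis; with |TL| = 26.3, L = (2.772, 25.75). ∠TLR = 65.0° gives LR at -89.80° from the x-axis; with |LR| = 13.1, R = (2.818, 12.65). Then |AR| = |R − A| = 20.14.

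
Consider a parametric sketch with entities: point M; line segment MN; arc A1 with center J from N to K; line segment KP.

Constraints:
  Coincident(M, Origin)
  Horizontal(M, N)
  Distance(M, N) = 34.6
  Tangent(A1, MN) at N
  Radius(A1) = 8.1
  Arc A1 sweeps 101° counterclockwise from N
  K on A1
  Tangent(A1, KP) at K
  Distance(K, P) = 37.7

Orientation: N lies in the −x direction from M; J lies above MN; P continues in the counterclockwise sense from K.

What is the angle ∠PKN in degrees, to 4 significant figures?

129.5°

M is at the origin; MN is horizontal with |MN| = 34.6 and N on the −x side, so N = (-34.60, 0.000). Tangency of A1 to MN means the radius JN is perpendicular to MN, so J = N + (0, 8.1) = (-34.60, 8.100). On A1, N sits at bearing -90° from J; a 101° counterclockwise sweep puts K at bearing 11°, so K = J + 8.1·(cos 11°, sin 11°) = (-26.65, 9.646). A1 meets KP tangentially, so JK is at right angles to KP, so KP runs along (−sin 11°, cos 11°); with |KP| = 37.7, P = (-33.84, 46.65). Then cos ∠PKN = KP·KN / (|KP||KN|), giving 129.5°.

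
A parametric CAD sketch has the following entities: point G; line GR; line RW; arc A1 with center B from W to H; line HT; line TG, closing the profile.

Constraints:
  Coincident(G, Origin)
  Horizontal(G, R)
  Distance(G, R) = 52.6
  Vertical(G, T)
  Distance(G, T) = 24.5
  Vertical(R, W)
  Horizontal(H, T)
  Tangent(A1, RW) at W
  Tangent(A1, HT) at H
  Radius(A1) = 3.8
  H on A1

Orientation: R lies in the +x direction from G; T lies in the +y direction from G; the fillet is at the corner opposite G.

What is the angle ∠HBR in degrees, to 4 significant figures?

169.6°

The virtual corner opposite G is at (52.60, 24.50). The tangent condition forces BW to be normal to RW and since A1 is tangent to HT there, BH ⟂ HT, with radius 3.8, so the center B sits 3.8 in from both sides at B = (48.80, 20.70). That places the tangent points at W = (52.60, 20.70) on RW and H = (48.80, 24.50) on HT. Then cos ∠HBR = BH·BR / (|BH||BR|), giving 169.6°.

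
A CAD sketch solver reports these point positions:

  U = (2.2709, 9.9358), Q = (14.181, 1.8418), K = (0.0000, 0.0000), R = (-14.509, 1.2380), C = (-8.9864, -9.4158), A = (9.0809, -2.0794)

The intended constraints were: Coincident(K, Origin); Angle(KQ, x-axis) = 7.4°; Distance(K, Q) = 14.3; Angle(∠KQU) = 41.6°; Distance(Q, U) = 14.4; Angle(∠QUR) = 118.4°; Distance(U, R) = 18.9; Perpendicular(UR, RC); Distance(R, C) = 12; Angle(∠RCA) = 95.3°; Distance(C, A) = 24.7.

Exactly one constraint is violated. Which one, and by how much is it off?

Distance(C, A) = 24.7 — off by 5.20.

K = (0.00, 0.00) ✓; KQ at 7.400° ✓; |KQ| = 14.30 ✓; ∠KQU = 41.60° ✓; |QU| = 14.40 ✓; ∠QUR = 118.4° ✓; |UR| = 18.90 ✓; ∠(UR, RC) = 90.00° ✓; |RC| = 12.00 ✓; ∠RCA = 95.30° ✓; |CA| = 19.50 ✗.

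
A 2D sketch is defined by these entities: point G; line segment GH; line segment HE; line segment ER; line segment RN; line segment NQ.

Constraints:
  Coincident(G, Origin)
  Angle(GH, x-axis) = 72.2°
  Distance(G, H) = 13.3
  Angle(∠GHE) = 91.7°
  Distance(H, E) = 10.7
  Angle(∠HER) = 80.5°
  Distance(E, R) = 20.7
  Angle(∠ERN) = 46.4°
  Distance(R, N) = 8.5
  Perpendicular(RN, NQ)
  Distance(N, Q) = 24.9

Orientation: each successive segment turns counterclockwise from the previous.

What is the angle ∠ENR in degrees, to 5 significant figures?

111.07°

G is at the origin; GH runs at 72.2° with length 13.3, so H = (4.0657, 12.663). ∠GHE = 91.7° gives HE at 160.50° from the x-axis; with |HE| = 10.7, E = (-6.0205, 16.235). ∠HER = 80.5° gives ER at -100.00° from the x-axis; with |ER| = 20.7, R = (-9.6150, -4.1505). ∠ERN = 46.4° gives RN at 33.600° from the x-axis; with |RN| = 8.5, N = (-2.5352, 0.55336). Then cos ∠ENR = NE·NR / (|NE||NR|), giving 111.07°.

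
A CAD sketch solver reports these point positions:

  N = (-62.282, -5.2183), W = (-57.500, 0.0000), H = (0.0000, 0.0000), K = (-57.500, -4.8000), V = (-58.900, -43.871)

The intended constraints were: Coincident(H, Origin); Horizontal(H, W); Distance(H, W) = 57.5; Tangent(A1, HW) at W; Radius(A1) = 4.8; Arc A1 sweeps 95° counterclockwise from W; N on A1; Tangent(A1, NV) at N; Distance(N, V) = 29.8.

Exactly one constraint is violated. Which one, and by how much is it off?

Distance(N, V) = 29.8 — off by 9.00.

H = (0.00, 0.00) ✓; H.y = 0.00, W.y = 0.00 ✓; |HW| = 57.50 ✓; ∠(KW, WH) = 90.00° ✓; |KW| = 4.800 ✓; bearing(K→N) − bearing(K→W) = 95.00° ✓; |KN| = 4.800 ✓; ∠(KN, NV) = 90.00° ✓; |NV| = 38.80 ✗.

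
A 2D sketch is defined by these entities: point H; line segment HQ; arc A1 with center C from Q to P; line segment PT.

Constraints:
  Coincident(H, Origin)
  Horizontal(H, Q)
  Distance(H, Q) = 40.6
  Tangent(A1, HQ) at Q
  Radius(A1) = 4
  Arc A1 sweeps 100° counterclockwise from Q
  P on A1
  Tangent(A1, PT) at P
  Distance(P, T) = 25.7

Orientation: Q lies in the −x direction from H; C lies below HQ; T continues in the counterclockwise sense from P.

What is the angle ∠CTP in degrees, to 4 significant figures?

8.847°

On A1, Q sits at bearing 90° from C; a 100° counterclockwise sweep puts P at bearing 190°, so P = C + 4.0·(cos 190°, sin 190°) = (-44.54, -4.695). A1 meets PT tangentially, so CP is at right angles to PT, so PT runs along (−sin 190°, cos 190°); with |PT| = 25.7, T = (-40.08, -30.00). Then cos ∠CTP = TC·TP / (|TC||TP|), giving 8.847°.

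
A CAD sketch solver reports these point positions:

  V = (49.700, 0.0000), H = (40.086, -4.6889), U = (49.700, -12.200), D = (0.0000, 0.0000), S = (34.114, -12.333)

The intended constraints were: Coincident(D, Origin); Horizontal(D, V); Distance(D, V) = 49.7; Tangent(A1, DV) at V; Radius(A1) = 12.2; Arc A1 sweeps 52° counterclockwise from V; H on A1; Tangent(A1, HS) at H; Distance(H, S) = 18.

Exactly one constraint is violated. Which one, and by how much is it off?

Distance(H, S) = 18 — off by 8.30.

D = (0.00, 0.00) ✓; D.y = 0.00, V.y = 0.00 ✓; |DV| = 49.70 ✓; ∠(UV, VD) = 90.00° ✓; |UV| = 12.20 ✓; bearing(U→H) − bearing(U→V) = 52.00° ✓; |UH| = 12.20 ✓; ∠(UH, HS) = 90.00° ✓; |HS| = 9.700 ✗.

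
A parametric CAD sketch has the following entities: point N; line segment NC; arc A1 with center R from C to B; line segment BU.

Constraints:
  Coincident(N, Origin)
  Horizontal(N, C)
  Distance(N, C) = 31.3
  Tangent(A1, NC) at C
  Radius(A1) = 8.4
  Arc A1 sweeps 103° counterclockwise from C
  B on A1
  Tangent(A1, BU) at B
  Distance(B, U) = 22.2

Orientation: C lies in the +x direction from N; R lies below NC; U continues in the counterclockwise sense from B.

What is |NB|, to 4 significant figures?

25.30

Tangency of A1 to NC means the radius RC is perpendicular to NC, so R = C + (0, -8.4) = (31.30, -8.400). On A1, C sits at bearing 90° from R; a 103° counterclockwise sweep puts B at bearing 193°, so B = R + 8.4·(cos 193°, sin 193°) = (23.12, -10.29). Then |NB| = |B − N| = 25.30.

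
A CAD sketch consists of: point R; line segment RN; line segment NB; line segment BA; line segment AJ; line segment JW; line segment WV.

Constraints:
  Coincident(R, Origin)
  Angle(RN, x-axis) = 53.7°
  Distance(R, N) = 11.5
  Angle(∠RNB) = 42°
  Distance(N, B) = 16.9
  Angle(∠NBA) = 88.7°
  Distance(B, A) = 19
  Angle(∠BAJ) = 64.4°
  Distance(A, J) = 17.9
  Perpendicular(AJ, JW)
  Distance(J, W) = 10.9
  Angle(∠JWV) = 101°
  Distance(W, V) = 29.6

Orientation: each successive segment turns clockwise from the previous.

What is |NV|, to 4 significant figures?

35.15

AJ ⟂ JW, so JW runs at -21.20°; with |JW| = 10.9, W = (6.178, 3.741). ∠JWV = 101.0° gives WV at -100.2° from the x-axis; with |WV| = 29.6, V = (0.9364, -25.39). Then |NV| = |V − N| = 35.15.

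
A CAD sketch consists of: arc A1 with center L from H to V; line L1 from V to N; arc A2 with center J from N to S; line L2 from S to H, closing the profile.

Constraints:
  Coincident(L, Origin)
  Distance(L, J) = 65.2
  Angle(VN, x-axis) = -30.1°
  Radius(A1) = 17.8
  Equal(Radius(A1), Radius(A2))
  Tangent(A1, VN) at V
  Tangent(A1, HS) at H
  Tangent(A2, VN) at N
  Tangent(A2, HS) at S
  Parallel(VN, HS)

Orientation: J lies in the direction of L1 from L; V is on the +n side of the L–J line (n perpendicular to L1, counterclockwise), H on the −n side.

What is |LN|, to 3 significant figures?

67.6

Tangency of A1 to both parallel lines with radius 17.8 puts V and H at L ± 17.8·n: V = (8.93, 15.4), H = (-8.93, -15.4). Equal radii place N and S the same way about J: N = J + 17.8·n = (65.3, -17.3), S = J − 17.8·n = (47.5, -48.1). Then |LN| = |N − L| = 67.6.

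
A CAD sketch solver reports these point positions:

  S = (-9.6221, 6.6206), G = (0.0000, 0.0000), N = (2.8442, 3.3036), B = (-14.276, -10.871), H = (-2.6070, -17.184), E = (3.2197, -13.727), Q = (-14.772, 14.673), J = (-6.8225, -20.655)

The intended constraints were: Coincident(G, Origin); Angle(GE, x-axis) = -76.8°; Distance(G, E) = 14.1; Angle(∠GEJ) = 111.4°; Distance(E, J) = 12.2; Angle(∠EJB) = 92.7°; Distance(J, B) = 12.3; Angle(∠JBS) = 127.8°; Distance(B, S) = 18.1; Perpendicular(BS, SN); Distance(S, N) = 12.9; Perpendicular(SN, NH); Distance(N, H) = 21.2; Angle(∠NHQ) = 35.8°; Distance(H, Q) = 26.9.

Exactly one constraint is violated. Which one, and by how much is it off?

Distance(H, Q) = 26.9 — off by 7.20.

G = (0.00, 0.00) ✓; GE at -76.80° ✓; |GE| = 14.10 ✓; ∠GEJ = 111.4° ✓; |EJ| = 12.20 ✓; ∠EJB = 92.70° ✓; |JB| = 12.30 ✓; ∠JBS = 127.8° ✓; |BS| = 18.10 ✓; ∠(BS, SN) = 90.00° ✓; |SN| = 12.90 ✓; ∠(SN, NH) = 90.00° ✓; |NH| = 21.20 ✓; ∠NHQ = 35.80° ✓; |HQ| = 34.10 ✗.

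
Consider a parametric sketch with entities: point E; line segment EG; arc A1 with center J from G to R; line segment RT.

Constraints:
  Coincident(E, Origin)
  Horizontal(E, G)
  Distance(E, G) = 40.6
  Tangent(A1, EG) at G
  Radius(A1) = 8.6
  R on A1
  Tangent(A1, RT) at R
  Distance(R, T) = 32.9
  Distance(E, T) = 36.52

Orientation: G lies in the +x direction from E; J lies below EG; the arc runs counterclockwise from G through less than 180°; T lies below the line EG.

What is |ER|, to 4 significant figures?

33.46

Checks: ∠(JG, GE) = 90.00° ✓; |JG| = 8.600 ✓; |JR| = 8.600 ✓; ∠(JR, RT) = 90.00° ✓; |RT| = 32.90 ✓; |ET| = 36.52 ✓.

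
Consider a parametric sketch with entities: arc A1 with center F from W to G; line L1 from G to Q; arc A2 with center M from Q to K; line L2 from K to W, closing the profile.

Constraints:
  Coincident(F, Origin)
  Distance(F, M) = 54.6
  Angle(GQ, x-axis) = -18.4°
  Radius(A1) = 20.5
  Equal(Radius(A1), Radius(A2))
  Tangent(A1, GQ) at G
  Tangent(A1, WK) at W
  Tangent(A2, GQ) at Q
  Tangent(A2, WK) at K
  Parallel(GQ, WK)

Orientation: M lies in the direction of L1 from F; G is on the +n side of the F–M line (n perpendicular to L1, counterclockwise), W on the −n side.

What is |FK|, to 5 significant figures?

58.322

The slot axis is L1's direction at -18.4°, so u = (cos -18.4°, sin -18.4°) = (0.94888, -0.31565) and n = (−sin -18.4°, cos -18.4°) = (0.31565, 0.94888). F is at the origin and M lies 54.6 along u from F, so M = 54.6·u = (51.809, -17.234). Tangency of A1 to both parallel lines with radius 20.5 puts G and W at F ± 20.5·n: G = (6.4708, 19.452), W = (-6.4708, -19.452). Equal radii place Q and K the same way about M: Q = M + 20.5·n = (58.279, 2.2175), K = M − 20.5·n = (45.338, -36.686). Then |FK| = |K − F| = 58.322.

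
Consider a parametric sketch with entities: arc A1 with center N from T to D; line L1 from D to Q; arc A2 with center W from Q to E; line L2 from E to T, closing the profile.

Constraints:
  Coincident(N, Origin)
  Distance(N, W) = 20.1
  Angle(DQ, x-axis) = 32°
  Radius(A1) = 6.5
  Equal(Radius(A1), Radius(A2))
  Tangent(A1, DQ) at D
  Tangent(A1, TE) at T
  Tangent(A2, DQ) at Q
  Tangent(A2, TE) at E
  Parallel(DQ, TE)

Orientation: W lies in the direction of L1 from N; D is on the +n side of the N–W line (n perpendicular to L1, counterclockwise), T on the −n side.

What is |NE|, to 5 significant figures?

21.125

Tangency of A1 to both parallel lines with radius 6.5 puts D and T at N ± 6.5·n: D = (-3.4445, 5.5123), T = (3.4445, -5.5123). Equal radii place Q and E the same way about W: Q = W + 6.5·n = (13.601, 16.164), E = W − 6.5·n = (20.490, 5.1391). Then |NE| = |E − N| = 21.125.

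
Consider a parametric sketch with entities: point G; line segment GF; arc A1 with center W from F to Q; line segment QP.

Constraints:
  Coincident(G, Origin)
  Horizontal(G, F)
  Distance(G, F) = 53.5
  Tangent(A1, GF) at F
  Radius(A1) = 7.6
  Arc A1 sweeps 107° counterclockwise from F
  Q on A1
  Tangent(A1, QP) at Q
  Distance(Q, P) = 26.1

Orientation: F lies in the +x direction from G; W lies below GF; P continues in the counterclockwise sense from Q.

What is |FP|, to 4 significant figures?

34.78

G is at the origin; G and F share the same y with |GF| = 53.5 and F on the +x side, so F = (53.50, 0.000). Since A1 is tangent to GF there, WF ⟂ GF, so W = F + (0, -7.6) = (53.50, -7.600). On A1, F sits at bearing 90° from W; a 107° counterclockwise sweep puts Q at bearing 197°, so Q = W + 7.6·(cos 197°, sin 197°) = (46.23, -9.822). A1 meets QP tangentially, so WQ is at right angles to QP, so QP runs along (−sin 197°, cos 197°); with |QP| = 26.1, P = (53.86, -34.78). Then |FP| = |P − F| = 34.78.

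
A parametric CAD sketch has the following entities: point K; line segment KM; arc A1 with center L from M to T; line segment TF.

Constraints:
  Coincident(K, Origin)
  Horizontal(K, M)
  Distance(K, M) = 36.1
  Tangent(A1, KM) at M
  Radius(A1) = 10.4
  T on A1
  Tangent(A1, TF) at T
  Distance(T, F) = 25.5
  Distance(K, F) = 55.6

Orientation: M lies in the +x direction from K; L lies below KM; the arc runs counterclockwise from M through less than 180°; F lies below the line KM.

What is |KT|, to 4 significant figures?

31.67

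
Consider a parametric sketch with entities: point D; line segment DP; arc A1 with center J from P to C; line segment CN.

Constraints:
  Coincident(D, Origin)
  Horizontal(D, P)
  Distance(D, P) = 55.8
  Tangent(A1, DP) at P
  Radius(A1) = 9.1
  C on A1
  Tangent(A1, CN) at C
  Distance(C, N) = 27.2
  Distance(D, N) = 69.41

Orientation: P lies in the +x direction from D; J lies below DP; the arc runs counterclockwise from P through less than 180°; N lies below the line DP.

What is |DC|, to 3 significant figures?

49.1

D is at the origin; DP is horizontal with |DP| = 55.8 and P on the +x side, so P = (55.8, 0.00). The tangent condition forces JP to be normal to DP, so J = P + (0, -9.1) = (55.8, -9.10). Since JC ⟂ CN (tangency), |JN| = √(9.1² + 27.2²) = 28.7 regardless of where C sits on A1. So N lies on both circle(D, 69.41) and circle(J, 28.7); the below-DP intersection is N = (58.3, -37.7). C is the foot of the tangent from N: C = (47.5, -12.7).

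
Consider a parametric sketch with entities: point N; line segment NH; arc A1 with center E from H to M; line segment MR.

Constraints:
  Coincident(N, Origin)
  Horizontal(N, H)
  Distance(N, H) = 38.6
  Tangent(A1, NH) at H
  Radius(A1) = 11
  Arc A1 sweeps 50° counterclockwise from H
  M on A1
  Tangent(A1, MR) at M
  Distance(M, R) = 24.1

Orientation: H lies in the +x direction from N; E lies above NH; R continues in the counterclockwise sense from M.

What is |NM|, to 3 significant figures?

47.2

Since A1 is tangent to NH there, EH ⟂ NH, so E = H + (0, 11) = (38.6, 11.0). On A1, H sits at bearing -90° from E; a 50° counterclockwise sweep puts M at bearing -40°, so M = E + 11.0·(cos -40°, sin -40°) = (47.0, 3.93). Then |NM| = |M − N| = 47.2.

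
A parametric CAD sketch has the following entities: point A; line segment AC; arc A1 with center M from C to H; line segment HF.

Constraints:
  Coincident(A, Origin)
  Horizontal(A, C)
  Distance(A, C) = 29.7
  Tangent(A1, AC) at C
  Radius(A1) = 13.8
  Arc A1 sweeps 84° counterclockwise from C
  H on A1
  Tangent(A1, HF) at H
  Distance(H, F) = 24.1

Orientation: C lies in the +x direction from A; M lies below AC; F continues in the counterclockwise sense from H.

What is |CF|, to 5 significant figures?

39.792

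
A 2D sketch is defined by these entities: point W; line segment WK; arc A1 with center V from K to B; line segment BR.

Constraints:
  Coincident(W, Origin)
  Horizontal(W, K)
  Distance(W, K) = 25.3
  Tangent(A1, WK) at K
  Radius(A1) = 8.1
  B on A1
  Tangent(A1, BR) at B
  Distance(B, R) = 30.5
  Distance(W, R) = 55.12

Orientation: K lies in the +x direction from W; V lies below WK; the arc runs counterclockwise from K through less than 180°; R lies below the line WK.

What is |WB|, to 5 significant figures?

24.663

W is at the origin; WK is horizontal with |WK| = 25.3 and K on the +x side, so K = (25.300, 0.0000). The tangent condition forces VK to be normal to WK, so V = K + (0, -8.1) = (25.300, -8.1000). Since VB ⟂ BR (tangency), |VR| = √(8.1² + 30.5²) = 31.557 regardless of where B sits on A1. So R lies on both circle(W, 55.12) and circle(V, 31.557); the below-WK intersection is R = (43.451, -33.914). B is the foot of the tangent from R: B = (20.092, -14.304).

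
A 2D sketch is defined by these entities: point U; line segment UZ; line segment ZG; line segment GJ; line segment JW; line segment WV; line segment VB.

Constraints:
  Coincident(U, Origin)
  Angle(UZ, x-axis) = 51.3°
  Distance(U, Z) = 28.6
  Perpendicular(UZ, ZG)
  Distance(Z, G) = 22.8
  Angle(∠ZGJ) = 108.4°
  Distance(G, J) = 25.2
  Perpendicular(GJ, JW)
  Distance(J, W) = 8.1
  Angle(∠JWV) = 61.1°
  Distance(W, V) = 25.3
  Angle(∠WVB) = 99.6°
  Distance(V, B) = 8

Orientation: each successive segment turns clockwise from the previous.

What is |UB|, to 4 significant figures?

44.67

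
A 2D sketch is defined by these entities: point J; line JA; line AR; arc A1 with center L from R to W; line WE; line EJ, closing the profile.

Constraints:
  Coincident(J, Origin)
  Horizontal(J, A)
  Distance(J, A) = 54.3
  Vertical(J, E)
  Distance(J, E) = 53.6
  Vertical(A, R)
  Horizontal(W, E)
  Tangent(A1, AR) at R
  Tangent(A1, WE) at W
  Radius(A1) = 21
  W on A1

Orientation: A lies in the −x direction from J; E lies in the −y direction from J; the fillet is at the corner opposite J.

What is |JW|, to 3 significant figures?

63.1

J is at the origin; J and A share the same y with |JA| = 54.3 and A on the −x side, so A = (-54.3, 0.00). JE is vertical with |JE| = 53.6 and E on the −y side, so E = (0.00, -53.6). The virtual corner opposite J is at (-54.3, -53.6). The tangent condition forces LR to be normal to AR and the tangent condition forces LW to be normal to WE, with radius 21.0, so the center L sits 21.0 in from both sides at L = (-33.3, -32.6). That places the tangent points at R = (-54.3, -32.6) on AR and W = (-33.3, -53.6) on WE. Then |JW| = |W − J| = 63.1.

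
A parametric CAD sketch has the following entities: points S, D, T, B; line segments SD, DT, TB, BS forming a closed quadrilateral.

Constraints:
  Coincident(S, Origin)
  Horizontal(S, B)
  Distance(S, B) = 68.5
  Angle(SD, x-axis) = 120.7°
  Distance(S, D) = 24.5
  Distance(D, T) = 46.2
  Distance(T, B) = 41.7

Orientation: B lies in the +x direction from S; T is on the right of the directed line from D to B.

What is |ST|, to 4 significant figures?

27.08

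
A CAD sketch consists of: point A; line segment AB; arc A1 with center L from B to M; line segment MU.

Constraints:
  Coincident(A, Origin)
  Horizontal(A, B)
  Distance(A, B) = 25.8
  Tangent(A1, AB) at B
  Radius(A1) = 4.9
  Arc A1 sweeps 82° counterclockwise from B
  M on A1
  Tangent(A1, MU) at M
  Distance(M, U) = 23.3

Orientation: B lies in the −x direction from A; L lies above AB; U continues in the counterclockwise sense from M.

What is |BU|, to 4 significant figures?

28.47

A is at the origin; AB is horizontal with |AB| = 25.8 and B on the −x side, so B = (-25.80, 0.000). The tangent condition forces LB to be normal to AB, so L = B + (0, 4.9) = (-25.80, 4.900). On A1, B sits at bearing -90° from L; an 82° counterclockwise sweep puts M at bearing -8°, so M = L + 4.9·(cos -8°, sin -8°) = (-20.95, 4.218). Since A1 is tangent to MU there, LM ⟂ MU, so MU runs along (−sin -8°, cos -8°); with |MU| = 23.3, U = (-17.70, 27.29). Then |BU| = |U − B| = 28.47.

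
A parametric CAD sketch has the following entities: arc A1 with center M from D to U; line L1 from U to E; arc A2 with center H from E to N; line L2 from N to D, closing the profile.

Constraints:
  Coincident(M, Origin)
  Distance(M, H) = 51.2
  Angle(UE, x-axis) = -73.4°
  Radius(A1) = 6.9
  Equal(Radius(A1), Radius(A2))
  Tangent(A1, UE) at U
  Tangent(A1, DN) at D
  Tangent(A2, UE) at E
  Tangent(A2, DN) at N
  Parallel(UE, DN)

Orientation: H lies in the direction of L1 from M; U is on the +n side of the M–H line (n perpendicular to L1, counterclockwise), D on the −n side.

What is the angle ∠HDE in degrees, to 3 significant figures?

7.41°

The slot axis is L1's direction at -73.4°, so u = (cos -73.4°, sin -73.4°) = (0.286, -0.958) and n = (−sin -73.4°, cos -73.4°) = (0.958, 0.286). M is at the origin and H lies 51.2 along u from M, so H = 51.2·u = (14.6, -49.1). Tangency of A1 to both parallel lines with radius 6.9 puts U and D at M ± 6.9·n: U = (6.61, 1.97), D = (-6.61, -1.97). Equal radii place E and N the same way about H: E = H + 6.9·n = (21.2, -47.1), N = H − 6.9·n = (8.01, -51.0). Then cos ∠HDE = DH·DE / (|DH||DE|), giving 7.41°.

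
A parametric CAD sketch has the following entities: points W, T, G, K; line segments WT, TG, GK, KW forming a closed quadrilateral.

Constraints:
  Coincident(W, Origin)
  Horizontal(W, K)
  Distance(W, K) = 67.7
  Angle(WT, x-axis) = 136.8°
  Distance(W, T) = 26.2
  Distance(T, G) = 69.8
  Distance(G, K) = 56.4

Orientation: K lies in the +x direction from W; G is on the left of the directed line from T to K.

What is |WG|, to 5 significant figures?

66.102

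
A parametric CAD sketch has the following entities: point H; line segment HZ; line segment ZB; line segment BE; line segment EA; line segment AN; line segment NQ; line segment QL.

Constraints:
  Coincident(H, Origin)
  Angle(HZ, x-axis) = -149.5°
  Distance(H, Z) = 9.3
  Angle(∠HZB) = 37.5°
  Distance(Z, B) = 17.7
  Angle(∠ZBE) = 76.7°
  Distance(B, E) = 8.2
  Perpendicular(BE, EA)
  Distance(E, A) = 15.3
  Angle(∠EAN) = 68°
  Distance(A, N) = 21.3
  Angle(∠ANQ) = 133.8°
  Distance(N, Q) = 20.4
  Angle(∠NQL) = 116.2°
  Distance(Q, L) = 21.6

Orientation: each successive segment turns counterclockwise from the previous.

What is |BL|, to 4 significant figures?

28.06

∠ANQ = 133.8° gives NQ at -15.50° from the x-axis; with |NQ| = 20.4, Q = (23.20, -24.61). ∠NQL = 116.2° gives QL at 48.30° from the x-axis; with |QL| = 21.6, L = (37.57, -8.484). Then |BL| = |L − B| = 28.06.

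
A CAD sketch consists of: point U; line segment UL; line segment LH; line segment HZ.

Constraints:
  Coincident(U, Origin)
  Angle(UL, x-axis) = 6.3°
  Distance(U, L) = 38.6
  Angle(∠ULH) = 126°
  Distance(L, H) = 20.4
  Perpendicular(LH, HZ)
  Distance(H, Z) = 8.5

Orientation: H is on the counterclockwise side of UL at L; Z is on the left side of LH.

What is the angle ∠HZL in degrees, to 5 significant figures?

67.380°

∠ULH = 126.0°, so LH runs at 6.3° + (180° − 126.0°) = 60.300° from the x-axis; with |LH| = 20.4, H = L + 20.4·(cos 60.300°, sin 60.300°) = (48.474, 21.956). The perpendicularity gives HZ at right angles to LH; with |HZ| = 8.5 on the left of LH, Z = H + 8.5·(-0.86863, 0.49546) = (41.091, 26.167). Then cos ∠HZL = ZH·ZL / (|ZH||ZL|), giving 67.380°.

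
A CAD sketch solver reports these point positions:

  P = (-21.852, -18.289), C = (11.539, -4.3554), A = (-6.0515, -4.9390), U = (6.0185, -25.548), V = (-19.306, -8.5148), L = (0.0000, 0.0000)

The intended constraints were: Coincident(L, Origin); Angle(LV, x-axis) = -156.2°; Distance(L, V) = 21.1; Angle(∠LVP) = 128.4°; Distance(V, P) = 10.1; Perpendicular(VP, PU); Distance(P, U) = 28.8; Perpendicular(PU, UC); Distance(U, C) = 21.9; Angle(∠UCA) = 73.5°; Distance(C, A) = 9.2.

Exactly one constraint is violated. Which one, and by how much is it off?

Distance(C, A) = 9.2 — off by 8.40.

L = (0.00, 0.00) ✓; LV at -156.2° ✓; |LV| = 21.10 ✓; ∠LVP = 128.4° ✓; |VP| = 10.10 ✓; ∠(VP, PU) = 90.00° ✓; |PU| = 28.80 ✓; ∠(PU, UC) = 90.00° ✓; |UC| = 21.90 ✓; ∠UCA = 73.50° ✓; |CA| = 17.60 ✗.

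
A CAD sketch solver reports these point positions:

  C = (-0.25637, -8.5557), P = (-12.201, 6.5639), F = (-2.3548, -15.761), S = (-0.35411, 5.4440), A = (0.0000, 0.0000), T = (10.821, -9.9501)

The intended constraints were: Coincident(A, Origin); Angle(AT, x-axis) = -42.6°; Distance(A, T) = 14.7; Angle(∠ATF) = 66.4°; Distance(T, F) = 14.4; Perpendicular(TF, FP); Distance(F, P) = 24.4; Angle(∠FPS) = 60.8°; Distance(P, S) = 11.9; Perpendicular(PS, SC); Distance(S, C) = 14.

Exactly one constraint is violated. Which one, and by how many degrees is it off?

Perpendicular(PS, SC) — off by 5.80°.

A = (0.00, 0.00) ✓; AT at -42.60° ✓; |AT| = 14.70 ✓; ∠ATF = 66.40° ✓; |TF| = 14.40 ✓; ∠(TF, FP) = 90.00° ✓; |FP| = 24.40 ✓; ∠FPS = 60.80° ✓; |PS| = 11.90 ✓; ∠(PS, SC) = 84.20° ✗; |SC| = 14.00 ✓.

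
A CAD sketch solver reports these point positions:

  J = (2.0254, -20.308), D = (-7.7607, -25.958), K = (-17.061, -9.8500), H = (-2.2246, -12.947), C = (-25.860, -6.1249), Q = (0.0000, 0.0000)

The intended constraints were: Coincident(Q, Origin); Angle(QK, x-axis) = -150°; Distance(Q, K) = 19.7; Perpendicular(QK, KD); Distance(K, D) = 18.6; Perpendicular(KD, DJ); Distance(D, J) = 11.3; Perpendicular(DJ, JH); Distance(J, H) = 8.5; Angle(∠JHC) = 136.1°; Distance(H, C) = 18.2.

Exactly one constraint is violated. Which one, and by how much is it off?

Distance(H, C) = 18.2 — off by 6.40.

Q = (0.00, 0.00) ✓; QK at -150.0° ✓; |QK| = 19.70 ✓; ∠(QK, KD) = 90.00° ✓; |KD| = 18.60 ✓; ∠(KD, DJ) = 90.00° ✓; |DJ| = 11.30 ✓; ∠(DJ, JH) = 90.00° ✓; |JH| = 8.500 ✓; ∠JHC = 136.1° ✓; |HC| = 24.60 ✗.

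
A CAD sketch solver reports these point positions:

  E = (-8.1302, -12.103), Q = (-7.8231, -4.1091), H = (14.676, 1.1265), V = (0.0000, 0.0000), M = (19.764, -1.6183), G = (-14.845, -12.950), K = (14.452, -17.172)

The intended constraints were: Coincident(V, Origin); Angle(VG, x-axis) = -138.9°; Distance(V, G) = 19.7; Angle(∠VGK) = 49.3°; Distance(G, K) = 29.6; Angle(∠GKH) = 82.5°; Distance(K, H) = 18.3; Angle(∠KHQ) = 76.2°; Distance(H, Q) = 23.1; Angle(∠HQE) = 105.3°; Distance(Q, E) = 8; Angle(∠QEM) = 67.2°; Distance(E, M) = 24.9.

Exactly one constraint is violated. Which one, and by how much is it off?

Distance(E, M) = 24.9 — off by 4.90.

V = (0.00, 0.00) ✓; VG at -138.9° ✓; |VG| = 19.70 ✓; ∠VGK = 49.30° ✓; |GK| = 29.60 ✓; ∠GKH = 82.50° ✓; |KH| = 18.30 ✓; ∠KHQ = 76.20° ✓; |HQ| = 23.10 ✓; ∠HQE = 105.3° ✓; |QE| = 8.000 ✓; ∠QEM = 67.20° ✓; |EM| = 29.80 ✗.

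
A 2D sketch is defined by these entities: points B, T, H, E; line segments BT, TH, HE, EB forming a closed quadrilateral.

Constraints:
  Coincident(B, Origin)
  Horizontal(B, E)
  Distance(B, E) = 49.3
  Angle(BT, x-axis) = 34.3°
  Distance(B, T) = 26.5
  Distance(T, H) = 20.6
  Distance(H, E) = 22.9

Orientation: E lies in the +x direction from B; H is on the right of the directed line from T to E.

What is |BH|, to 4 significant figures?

27.43

Checks: B.y = 0.00, E.y = 0.00 ✓; |TH| = 20.60 ✓; |HE| = 22.90 ✓.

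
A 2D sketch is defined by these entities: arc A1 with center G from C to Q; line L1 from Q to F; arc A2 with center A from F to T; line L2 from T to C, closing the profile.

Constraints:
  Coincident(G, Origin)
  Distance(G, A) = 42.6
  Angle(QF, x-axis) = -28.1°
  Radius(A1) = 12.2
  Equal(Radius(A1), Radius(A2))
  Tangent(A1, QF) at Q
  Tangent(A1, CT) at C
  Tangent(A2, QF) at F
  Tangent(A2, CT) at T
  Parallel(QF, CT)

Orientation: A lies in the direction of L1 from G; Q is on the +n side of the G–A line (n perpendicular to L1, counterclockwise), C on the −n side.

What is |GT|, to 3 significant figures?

44.3

The slot axis is L1's direction at -28.1°, so u = (cos -28.1°, sin -28.1°) = (0.882, -0.471) and n = (−sin -28.1°, cos -28.1°) = (0.471, 0.882). G is at the origin and A lies 42.6 along u from G, so A = 42.6·u = (37.6, -20.1). Tangency of A1 to both parallel lines with radius 12.2 puts Q and C at G ± 12.2·n: Q = (5.75, 10.8), C = (-5.75, -10.8). Equal radii place F and T the same way about A: F = A + 12.2·n = (43.3, -9.30), T = A − 12.2·n = (31.8, -30.8). Then |GT| = |T − G| = 44.3.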